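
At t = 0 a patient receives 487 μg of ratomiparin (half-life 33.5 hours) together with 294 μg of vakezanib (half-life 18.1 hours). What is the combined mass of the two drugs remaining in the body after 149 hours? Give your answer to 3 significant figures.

ratomiparin: 487 × (1/2)^(149/33.5) = 487 × (1/2)^4.4478 ≈ 22.316 μg.
vakezanib: 294 × (1/2)^(149/18.1) = 294 × (1/2)^8.232 ≈ 0.97781 μg.
Total = 22.316 + 0.97781 ≈ 23.294 μg.

23.3 μg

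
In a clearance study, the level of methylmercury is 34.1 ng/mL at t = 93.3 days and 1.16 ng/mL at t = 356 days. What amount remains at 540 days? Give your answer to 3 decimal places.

0.109 ng/mL

Over Δt = 356 − 93.3 = 262.7 days, the level fell by a factor of 34.1/1.16 ≈ 29.397.
n = log₂(29.397) ≈ 4.8776 half-lives, so t½ = 262.7/4.8776 ≈ 53.859 days.
From t = 356 to t = 540: 1.16 × (1/2)^((540−356)/53.859) ≈ 0.10865 ng/mL.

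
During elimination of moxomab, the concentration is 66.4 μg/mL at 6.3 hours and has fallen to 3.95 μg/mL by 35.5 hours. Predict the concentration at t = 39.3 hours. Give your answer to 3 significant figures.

2.74 μg/mL

Over Δt = 35.5 − 6.3 = 29.2 hours, the level fell by a factor of 66.4/3.95 ≈ 16.81.
n = log₂(16.81) ≈ 4.0713 half-lives, so t½ = 29.2/4.0713 ≈ 7.1722 hours.
From t = 35.5 to t = 39.3: 3.95 × (1/2)^((39.3−35.5)/7.1722) ≈ 2.7359 μg/mL.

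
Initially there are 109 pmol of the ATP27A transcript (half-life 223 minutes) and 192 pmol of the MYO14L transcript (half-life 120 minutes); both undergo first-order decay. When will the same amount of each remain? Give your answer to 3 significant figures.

Set 109·(1/2)^(t/223) = 192·(1/2)^(t/120).
Taking log₂: log₂(109/192) = t·(1/223 − 1/120).
log₂(0.56771) = -0.81678; 1/223 − 1/120 = -0.003849.
t = -0.81678 / -0.003849 ≈ 212.2 minutes.

212 minutes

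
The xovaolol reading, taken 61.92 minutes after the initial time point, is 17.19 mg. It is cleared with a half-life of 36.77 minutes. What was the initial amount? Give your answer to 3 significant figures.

Number of half-lives elapsed: n = 61.92/36.77 ≈ 1.684.
A₀ = A × 2^n = 17.19 × 2^1.684 = 17.19 × 3.2131 ≈ 55.234 mg.

55.2 mg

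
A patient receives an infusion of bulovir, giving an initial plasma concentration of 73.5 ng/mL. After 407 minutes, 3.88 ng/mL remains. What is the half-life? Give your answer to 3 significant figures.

95.9 minutes

A/A₀ = 3.88/73.5 ≈ 0.052789.
n = log₂(18.943) ≈ 4.2436 half-lives elapsed in 407 minutes.
t½ = 407/4.2436 ≈ 95.909 minutes.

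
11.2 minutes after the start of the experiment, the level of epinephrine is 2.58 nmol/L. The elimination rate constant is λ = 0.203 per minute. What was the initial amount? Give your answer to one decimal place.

t½ = ln 2 / λ = 0.69315 / 0.203 ≈ 3.4145 minutes.
Number of half-lives elapsed: n = 11.2/3.4145 ≈ 3.2801.
A₀ = A × 2^n = 2.58 × 2^3.2801 = 2.58 × 9.7143 ≈ 25.063 nmol/L.

25.1 nmol/L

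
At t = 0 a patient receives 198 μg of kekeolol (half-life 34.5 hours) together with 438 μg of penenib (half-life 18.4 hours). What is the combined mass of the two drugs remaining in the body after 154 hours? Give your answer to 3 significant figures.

10.3 μg

kekeolol: 198 × (1/2)^(154/34.5) = 198 × (1/2)^4.4638 ≈ 8.973 μg.
penenib: 438 × (1/2)^(154/18.4) = 438 × (1/2)^8.3696 ≈ 1.3243 μg.
Total = 8.973 + 1.3243 ≈ 10.297 μg.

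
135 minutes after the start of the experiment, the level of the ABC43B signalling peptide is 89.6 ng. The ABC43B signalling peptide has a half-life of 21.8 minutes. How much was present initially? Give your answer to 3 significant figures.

Number of half-lives elapsed: n = 135/21.8 ≈ 6.1927.
A₀ = A × 2^n = 89.6 × 2^6.1927 = 89.6 × 73.144 ≈ 6553.7 ng.

6550 ng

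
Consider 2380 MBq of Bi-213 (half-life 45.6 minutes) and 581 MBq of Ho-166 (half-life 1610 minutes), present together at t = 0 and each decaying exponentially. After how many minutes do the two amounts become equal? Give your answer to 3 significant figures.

Set 2380·(1/2)^(t/45.6) = 581·(1/2)^(t/1610).
Taking log₂: log₂(2380/581) = t·(1/45.6 − 1/1610).
log₂(4.0964) = 2.0344; 1/45.6 − 1/1610 = 0.021309.
t = 2.0344 / 0.021309 ≈ 95.47 minutes.

95.5 minutes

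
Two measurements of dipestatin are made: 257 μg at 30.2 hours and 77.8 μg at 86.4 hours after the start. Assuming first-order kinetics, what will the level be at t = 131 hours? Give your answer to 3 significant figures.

30.1 μg

Over Δt = 86.4 − 30.2 = 56.2 hours, the level fell by a factor of 257/77.8 ≈ 3.3033.
n = log₂(3.3033) ≈ 1.7239 half-lives, so t½ = 56.2/1.7239 ≈ 32.6 hours.
From t = 86.4 to t = 131: 77.8 × (1/2)^((131−86.4)/32.6) ≈ 30.14 μg.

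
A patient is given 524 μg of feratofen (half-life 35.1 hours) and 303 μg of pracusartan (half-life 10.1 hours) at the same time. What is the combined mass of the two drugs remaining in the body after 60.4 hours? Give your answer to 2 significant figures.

feratofen: 524 × (1/2)^(60.4/35.1) = 524 × (1/2)^1.7208 ≈ 158.97 μg.
pracusartan: 303 × (1/2)^(60.4/10.1) = 303 × (1/2)^5.9802 ≈ 4.7998 μg.
Total = 158.97 + 4.7998 ≈ 163.77 μg.

160 μg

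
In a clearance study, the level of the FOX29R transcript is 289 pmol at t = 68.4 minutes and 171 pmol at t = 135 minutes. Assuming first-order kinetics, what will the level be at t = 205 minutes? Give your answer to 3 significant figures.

98.5 pmol

Over Δt = 135 − 68.4 = 66.6 minutes, the level fell by a factor of 289/171 ≈ 1.6901.
n = log₂(1.6901) ≈ 0.75707 half-lives, so t½ = 66.6/0.75707 ≈ 87.97 minutes.
From t = 135 to t = 205: 171 × (1/2)^((205−135)/87.97) ≈ 98.505 pmol.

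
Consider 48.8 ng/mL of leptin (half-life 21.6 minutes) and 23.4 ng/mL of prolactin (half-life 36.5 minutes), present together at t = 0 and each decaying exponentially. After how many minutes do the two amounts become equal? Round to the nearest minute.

Set 48.8·(1/2)^(t/21.6) = 23.4·(1/2)^(t/36.5).
Taking log₂: log₂(48.8/23.4) = t·(1/21.6 − 1/36.5).
log₂(2.0855) = 1.0604; 1/21.6 − 1/36.5 = 0.018899.
t = 1.0604 / 0.018899 ≈ 56.107 minutes.

56 minutes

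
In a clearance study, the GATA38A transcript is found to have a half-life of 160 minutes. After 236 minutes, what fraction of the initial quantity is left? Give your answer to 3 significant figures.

n = 236/160 ≈ 1.475 half-lives.
Fraction remaining = (1/2)^1.475 ≈ 0.35973.

0.360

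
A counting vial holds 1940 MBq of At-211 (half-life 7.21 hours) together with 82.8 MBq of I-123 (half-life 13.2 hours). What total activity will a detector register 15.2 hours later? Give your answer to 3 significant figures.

487 MBq

At-211: 1940 × (1/2)^(15.2/7.21) = 1940 × (1/2)^2.1082 ≈ 449.96 MBq.
I-123: 82.8 × (1/2)^(15.2/13.2) = 82.8 × (1/2)^1.1515 ≈ 37.273 MBq.
Total = 449.96 + 37.273 ≈ 487.23 MBq.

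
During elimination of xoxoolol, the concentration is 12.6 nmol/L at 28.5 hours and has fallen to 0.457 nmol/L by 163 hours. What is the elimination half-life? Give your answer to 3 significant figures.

28.1 hours

Over Δt = 163 − 28.5 = 134.5 hours, the level fell by a factor of 12.6/0.457 ≈ 27.571.
n = log₂(27.571) ≈ 4.7851 half-lives, so t½ = 134.5/4.7851 ≈ 28.108 hours.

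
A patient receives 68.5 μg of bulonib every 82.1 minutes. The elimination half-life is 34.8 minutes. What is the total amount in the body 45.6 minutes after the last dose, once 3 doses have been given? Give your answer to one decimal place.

The 3 doses were given 209.8, 127.7, 45.6 minutes ago.
Total = 68.5·(1/2)^(209.8/34.8) + 68.5·(1/2)^(127.7/34.8) + 68.5·(1/2)^(45.6/34.8)
      = 1.0492 + 5.3833 + 27.621 ≈ 34.053 μg.

34.1 μg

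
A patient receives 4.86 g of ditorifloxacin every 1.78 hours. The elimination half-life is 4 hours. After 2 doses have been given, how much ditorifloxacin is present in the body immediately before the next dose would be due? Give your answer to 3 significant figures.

The 2 doses were given 3.56, 1.78 hours ago.
Total = 4.86·(1/2)^(3.56/4) + 4.86·(1/2)^(1.78/4)
      = 2.6225 + 3.5701 ≈ 6.1926 g.

6.19 g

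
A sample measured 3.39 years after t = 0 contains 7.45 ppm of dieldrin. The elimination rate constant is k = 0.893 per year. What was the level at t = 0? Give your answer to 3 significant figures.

154 ppm

t½ = ln 2 / k = 0.69315 / 0.893 ≈ 0.7762 years.
Number of half-lives elapsed: n = 3.39/0.7762 ≈ 4.3674.
A₀ = A × 2^n = 7.45 × 2^4.3674 = 7.45 × 20.641 ≈ 153.77 ppm.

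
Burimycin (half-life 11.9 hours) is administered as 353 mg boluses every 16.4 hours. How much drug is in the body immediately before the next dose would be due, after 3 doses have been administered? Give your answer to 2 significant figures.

The 3 doses were given 49.2, 32.8, 16.4 hours ago.
Total = 353·(1/2)^(49.2/11.9) + 353·(1/2)^(32.8/11.9) + 353·(1/2)^(16.4/11.9)
      = 20.099 + 52.245 + 135.8 ≈ 208.15 mg.

210 mg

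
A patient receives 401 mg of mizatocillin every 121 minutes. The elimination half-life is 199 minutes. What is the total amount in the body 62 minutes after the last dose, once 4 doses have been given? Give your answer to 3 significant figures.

The 4 doses were given 425, 304, 183, 62 minutes ago.
Total = 401·(1/2)^(425/199) + 401·(1/2)^(304/199) + 401·(1/2)^(183/199) + 401·(1/2)^(62/199)
      = 91.252 + 139.08 + 211.99 + 323.11 ≈ 765.44 mg.

765 mg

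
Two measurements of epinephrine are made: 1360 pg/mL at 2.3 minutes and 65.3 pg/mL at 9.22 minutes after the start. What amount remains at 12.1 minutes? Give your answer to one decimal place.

18.5 pg/mL

Over Δt = 9.22 − 2.3 = 6.92 minutes, the level fell by a factor of 1360/65.3 ≈ 20.827.
n = log₂(20.827) ≈ 4.3804 half-lives, so t½ = 6.92/4.3804 ≈ 1.5798 minutes.
From t = 9.22 to t = 12.1: 65.3 × (1/2)^((12.1−9.22)/1.5798) ≈ 18.455 pg/mL.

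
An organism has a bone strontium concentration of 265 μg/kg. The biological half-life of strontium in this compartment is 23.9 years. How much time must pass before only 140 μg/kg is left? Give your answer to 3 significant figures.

22.0 years

Fraction remaining = 140/265 ≈ 0.5283.
n = log₂(265/140) = ln(1.8929)/ln 2 ≈ 0.92057 half-lives.
t = n × t½ = 0.92057 × 23.9 ≈ 22.002 years.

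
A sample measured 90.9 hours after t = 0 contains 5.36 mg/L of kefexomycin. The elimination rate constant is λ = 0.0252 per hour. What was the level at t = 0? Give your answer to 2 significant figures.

53 mg/L

t½ = ln 2 / λ = 0.69315 / 0.0252 ≈ 27.506 hours.
Number of half-lives elapsed: n = 90.9/27.506 ≈ 3.3048.
A₀ = A × 2^n = 5.36 × 2^3.3048 = 5.36 × 9.8817 ≈ 52.966 mg/L.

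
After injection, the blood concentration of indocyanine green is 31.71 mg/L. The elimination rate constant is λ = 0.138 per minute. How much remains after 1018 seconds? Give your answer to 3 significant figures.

t½ = ln 2 / λ = 0.69315 / 0.138 ≈ 5.0228 minutes.
Convert the elapsed time: 1018 seconds = 16.9667 minutes.
Number of half-lives: n = 16.9667/5.0228 ≈ 3.3779.
Remaining = 31.71 × (1/2)^3.3779 = 31.71 × 0.096193 ≈ 3.0503 mg/L.

3.05 mg/L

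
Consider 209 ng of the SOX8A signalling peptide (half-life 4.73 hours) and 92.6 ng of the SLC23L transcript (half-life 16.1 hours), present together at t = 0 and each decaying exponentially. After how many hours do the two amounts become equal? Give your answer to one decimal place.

7.9 hours

Set 209·(1/2)^(t/4.73) = 92.6·(1/2)^(t/16.1).
Taking log₂: log₂(209/92.6) = t·(1/4.73 − 1/16.1).
log₂(2.257) = 1.1744; 1/4.73 − 1/16.1 = 0.1493.
t = 1.1744 / 0.1493 ≈ 7.8659 hours.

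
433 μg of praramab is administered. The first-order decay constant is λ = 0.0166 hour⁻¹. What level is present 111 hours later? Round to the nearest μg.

t½ = ln 2 / λ = 0.69315 / 0.0166 ≈ 41.756 hours.
Number of half-lives: n = 111/41.756 ≈ 2.6583.
Remaining = 433 × (1/2)^2.6583 = 433 × 0.15841 ≈ 68.589 μg.

69 μg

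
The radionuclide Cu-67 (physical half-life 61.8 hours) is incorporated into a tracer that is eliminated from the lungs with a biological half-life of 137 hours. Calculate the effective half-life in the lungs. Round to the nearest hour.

1/t_eff = 1/t_phys + 1/t_biol = 1/61.8 + 1/137 = 0.02348 per hour.
t_eff = 61.8 × 137 / (61.8 + 137) ≈ 42.589 hours.

43 hours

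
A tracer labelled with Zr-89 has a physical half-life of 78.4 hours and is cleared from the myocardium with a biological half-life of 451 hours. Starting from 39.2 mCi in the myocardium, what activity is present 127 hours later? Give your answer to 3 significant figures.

1/t_eff = 1/t_phys + 1/t_biol = 1/78.4 + 1/451 = 0.014972 per hour.
t_eff = 78.4 × 451 / (78.4 + 451) ≈ 66.79 hours.
Remaining = 39.2 × (1/2)^(127/66.79) = 39.2 × (1/2)^1.9015 ≈ 10.493 mCi.

10.5 mCi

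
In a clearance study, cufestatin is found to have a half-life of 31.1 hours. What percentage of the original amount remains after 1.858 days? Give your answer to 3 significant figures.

1.858 days = 44.592 hours.
n = 44.592/31.1 ≈ 1.4338 half-lives.
Fraction remaining = (1/2)^1.4338 ≈ 0.37015, i.e. 37.015%.

37.0%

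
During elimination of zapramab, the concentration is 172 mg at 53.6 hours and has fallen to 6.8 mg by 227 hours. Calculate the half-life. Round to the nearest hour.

37 hours

Over Δt = 227 − 53.6 = 173.4 hours, the level fell by a factor of 172/6.8 ≈ 25.294.
n = log₂(25.294) ≈ 4.6607 half-lives, so t½ = 173.4/4.6607 ≈ 37.204 hours.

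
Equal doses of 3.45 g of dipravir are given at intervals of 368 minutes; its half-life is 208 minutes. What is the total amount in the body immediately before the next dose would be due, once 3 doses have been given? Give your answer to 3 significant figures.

The 3 doses were given 1104, 736, 368 minutes ago.
Total = 3.45·(1/2)^(1104/208) + 3.45·(1/2)^(736/208) + 3.45·(1/2)^(368/208)
      = 0.087105 + 0.29692 + 1.0121 ≈ 1.3961 g.

1.40 g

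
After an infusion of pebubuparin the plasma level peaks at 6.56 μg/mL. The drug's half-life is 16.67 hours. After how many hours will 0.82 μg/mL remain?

50.01 hours

0.82/6.56 = 1/8, so 3 half-lives have elapsed.
t = 3 × 16.67 = 50.01 hours.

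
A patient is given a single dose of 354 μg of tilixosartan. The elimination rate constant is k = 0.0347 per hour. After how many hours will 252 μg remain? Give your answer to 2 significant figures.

9.8 hours

t½ = ln 2 / k = 0.69315 / 0.0347 ≈ 19.975 hours.
Fraction remaining = 252/354 ≈ 0.71186.
n = log₂(354/252) = ln(1.4048)/ln 2 ≈ 0.49033 half-lives.
t = n × t½ = 0.49033 × 19.975 ≈ 9.7945 hours.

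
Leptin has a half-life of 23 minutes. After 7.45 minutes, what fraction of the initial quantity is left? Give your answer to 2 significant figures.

n = 7.45/23 ≈ 0.32391 half-lives.
Fraction remaining = (1/2)^0.32391 ≈ 0.7989.

0.80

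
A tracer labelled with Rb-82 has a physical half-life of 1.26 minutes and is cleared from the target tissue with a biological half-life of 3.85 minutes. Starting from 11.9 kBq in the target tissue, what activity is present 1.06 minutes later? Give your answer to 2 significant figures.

5.5 kBq

1/t_eff = 1/t_phys + 1/t_biol = 1/1.26 + 1/3.85 = 1.0534 per minute.
t_eff = 1.26 × 3.85 / (1.26 + 3.85) ≈ 0.94932 minutes.
Remaining = 11.9 × (1/2)^(1.06/0.94932) = 11.9 × (1/2)^1.1166 ≈ 5.4881 kBq.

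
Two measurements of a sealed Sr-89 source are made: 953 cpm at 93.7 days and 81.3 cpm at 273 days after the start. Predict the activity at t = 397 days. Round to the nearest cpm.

Over Δt = 273 − 93.7 = 179.3 days, the level fell by a factor of 953/81.3 ≈ 11.722.
n = log₂(11.722) ≈ 3.5511 half-lives, so t½ = 179.3/3.5511 ≈ 50.491 days.
From t = 273 to t = 397: 81.3 × (1/2)^((397−273)/50.491) ≈ 14.818 cpm.

15 cpm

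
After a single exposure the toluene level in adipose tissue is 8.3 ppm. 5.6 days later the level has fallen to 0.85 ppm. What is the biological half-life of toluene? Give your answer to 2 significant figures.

A/A₀ = 0.85/8.3 ≈ 0.10241.
n = log₂(9.7647) ≈ 3.2876 half-lives elapsed in 5.6 days.
t½ = 5.6/3.2876 ≈ 1.7034 days.

1.7 days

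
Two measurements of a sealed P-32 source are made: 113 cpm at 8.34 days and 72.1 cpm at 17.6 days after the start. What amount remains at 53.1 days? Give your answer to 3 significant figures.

12.9 cpm

Over Δt = 17.6 − 8.34 = 9.26 days, the level fell by a factor of 113/72.1 ≈ 1.5673.
n = log₂(1.5673) ≈ 0.64825 half-lives, so t½ = 9.26/0.64825 ≈ 14.285 days.
From t = 17.6 to t = 53.1: 72.1 × (1/2)^((53.1−17.6)/14.285) ≈ 12.877 cpm.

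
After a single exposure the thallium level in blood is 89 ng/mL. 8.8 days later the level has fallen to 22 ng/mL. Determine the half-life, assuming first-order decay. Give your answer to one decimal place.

A/A₀ = 22/89 ≈ 0.24719.
n = log₂(4.0455) ≈ 2.0163 half-lives elapsed in 8.8 days.
t½ = 8.8/2.0163 ≈ 4.3644 days.

4.4 days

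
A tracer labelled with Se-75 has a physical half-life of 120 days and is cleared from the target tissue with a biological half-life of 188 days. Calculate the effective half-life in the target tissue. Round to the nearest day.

73 days

1/t_eff = 1/t_phys + 1/t_biol = 1/120 + 1/188 = 0.013652 per day.
t_eff = 120 × 188 / (120 + 188) ≈ 73.247 days.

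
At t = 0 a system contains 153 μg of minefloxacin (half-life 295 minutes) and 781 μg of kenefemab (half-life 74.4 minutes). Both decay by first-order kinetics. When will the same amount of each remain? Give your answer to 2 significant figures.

230 minutes

Set 153·(1/2)^(t/295) = 781·(1/2)^(t/74.4).
Taking log₂: log₂(153/781) = t·(1/295 − 1/74.4).
log₂(0.1959) = -2.3518; 1/295 − 1/74.4 = -0.010051.
t = -2.3518 / -0.010051 ≈ 233.99 minutes.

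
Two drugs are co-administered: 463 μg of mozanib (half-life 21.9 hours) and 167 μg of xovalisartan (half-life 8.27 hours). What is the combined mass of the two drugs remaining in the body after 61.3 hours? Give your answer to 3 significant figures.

mozanib: 463 × (1/2)^(61.3/21.9) = 463 × (1/2)^2.7991 ≈ 66.523 μg.
xovalisartan: 167 × (1/2)^(61.3/8.27) = 167 × (1/2)^7.4123 ≈ 0.98035 μg.
Total = 66.523 + 0.98035 ≈ 67.503 μg.

67.5 μg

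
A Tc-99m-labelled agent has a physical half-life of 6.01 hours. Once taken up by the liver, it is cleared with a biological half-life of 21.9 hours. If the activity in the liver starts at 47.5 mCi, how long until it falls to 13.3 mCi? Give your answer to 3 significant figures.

1/t_eff = 1/t_phys + 1/t_biol = 1/6.01 + 1/21.9 = 0.21205 per hour.
t_eff = 6.01 × 21.9 / (6.01 + 21.9) ≈ 4.7158 hours.
n = log₂(47.5/13.3) ≈ 1.8365; t = 1.8365 × 4.7158 ≈ 8.6606 hours.

8.66 hours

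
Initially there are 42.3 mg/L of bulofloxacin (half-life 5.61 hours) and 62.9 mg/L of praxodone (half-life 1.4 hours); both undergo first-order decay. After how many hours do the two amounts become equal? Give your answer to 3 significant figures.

Set 42.3·(1/2)^(t/5.61) = 62.9·(1/2)^(t/1.4).
Taking log₂: log₂(42.3/62.9) = t·(1/5.61 − 1/1.4).
log₂(0.6725) = -0.5724; 1/5.61 − 1/1.4 = -0.53603.
t = -0.5724 / -0.53603 ≈ 1.0678 hours.

1.07 hours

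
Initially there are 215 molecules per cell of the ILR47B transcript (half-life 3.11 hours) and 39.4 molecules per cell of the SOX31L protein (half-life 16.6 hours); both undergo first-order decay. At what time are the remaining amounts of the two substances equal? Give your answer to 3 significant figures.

9.37 hours

Set 215·(1/2)^(t/3.11) = 39.4·(1/2)^(t/16.6).
Taking log₂: log₂(215/39.4) = t·(1/3.11 − 1/16.6).
log₂(5.4569) = 2.4481; 1/3.11 − 1/16.6 = 0.2613.
t = 2.4481 / 0.2613 ≈ 9.3687 hours.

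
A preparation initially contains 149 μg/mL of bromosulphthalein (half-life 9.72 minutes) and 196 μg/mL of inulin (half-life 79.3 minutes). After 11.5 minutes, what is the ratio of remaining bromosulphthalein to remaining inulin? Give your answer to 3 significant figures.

bromosulphthalein: 149 × (1/2)^(11.5/9.72) = 149 × (1/2)^1.1831 ≈ 65.619 μg/mL.
inulin: 196 × (1/2)^(11.5/79.3) = 196 × (1/2)^0.14502 ≈ 177.26 μg/mL.
Ratio ≈ 65.619 / 177.26 ≈ 0.37019.

0.370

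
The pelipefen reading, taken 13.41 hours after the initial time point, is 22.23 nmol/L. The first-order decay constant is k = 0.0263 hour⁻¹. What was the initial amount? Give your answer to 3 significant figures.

t½ = ln 2 / k = 0.69315 / 0.0263 ≈ 26.355 hours.
Number of half-lives elapsed: n = 13.41/26.355 ≈ 0.50881.
A₀ = A × 2^n = 22.23 × 2^0.50881 = 22.23 × 1.4229 ≈ 31.631 nmol/L.

31.6 nmol/L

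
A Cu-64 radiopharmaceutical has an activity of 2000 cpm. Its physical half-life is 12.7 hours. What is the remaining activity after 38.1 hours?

Elapsed time is 3 half-lives (38.1/12.7).
Each half-life halves the amount: 2000 × (1/2)^3 = 2000/8 = 250 cpm.

250 cpm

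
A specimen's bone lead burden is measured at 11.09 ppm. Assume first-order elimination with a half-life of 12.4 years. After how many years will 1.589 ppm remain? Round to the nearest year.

35 years

Fraction remaining = 1.589/11.09 ≈ 0.14328.
n = log₂(11.09/1.589) = ln(6.9792)/ln 2 ≈ 2.8031 half-lives.
t = n × t½ = 2.8031 × 12.4 ≈ 34.758 years.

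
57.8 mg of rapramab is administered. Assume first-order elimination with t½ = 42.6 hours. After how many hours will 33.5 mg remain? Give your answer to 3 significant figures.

33.5 hours

Fraction remaining = 33.5/57.8 ≈ 0.57958.
n = log₂(57.8/33.5) = ln(1.7254)/ln 2 ≈ 0.78691 half-lives.
t = n × t½ = 0.78691 × 42.6 ≈ 33.522 hours.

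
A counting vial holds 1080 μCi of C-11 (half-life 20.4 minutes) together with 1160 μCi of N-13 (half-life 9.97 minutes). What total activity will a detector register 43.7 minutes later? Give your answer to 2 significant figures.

C-11: 1080 × (1/2)^(43.7/20.4) = 1080 × (1/2)^2.1422 ≈ 244.66 μCi.
N-13: 1160 × (1/2)^(43.7/9.97) = 1160 × (1/2)^4.3831 ≈ 55.59 μCi.
Total = 244.66 + 55.59 ≈ 300.25 μCi.

300 μCi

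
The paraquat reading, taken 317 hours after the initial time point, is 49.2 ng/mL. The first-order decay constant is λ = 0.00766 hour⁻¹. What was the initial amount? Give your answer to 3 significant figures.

t½ = ln 2 / λ = 0.69315 / 0.00766 ≈ 90.489 hours.
Number of half-lives elapsed: n = 317/90.489 ≈ 3.5032.
A₀ = A × 2^n = 49.2 × 2^3.5032 = 49.2 × 11.339 ≈ 557.86 ng/mL.

558 ng/mL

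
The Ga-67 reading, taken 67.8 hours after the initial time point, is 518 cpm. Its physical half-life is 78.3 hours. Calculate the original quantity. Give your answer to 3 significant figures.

Number of half-lives elapsed: n = 67.8/78.3 ≈ 0.8659.
A₀ = A × 2^n = 518 × 2^0.8659 = 518 × 1.8225 ≈ 944.04 cpm.

944 cpm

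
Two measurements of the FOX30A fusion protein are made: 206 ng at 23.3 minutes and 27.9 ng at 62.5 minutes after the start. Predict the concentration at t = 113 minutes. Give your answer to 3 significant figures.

2.12 ng

Over Δt = 62.5 − 23.3 = 39.2 minutes, the level fell by a factor of 206/27.9 ≈ 7.3835.
n = log₂(7.3835) ≈ 2.8843 half-lives, so t½ = 39.2/2.8843 ≈ 13.591 minutes.
From t = 62.5 to t = 113: 27.9 × (1/2)^((113−62.5)/13.591) ≈ 2.1235 ng.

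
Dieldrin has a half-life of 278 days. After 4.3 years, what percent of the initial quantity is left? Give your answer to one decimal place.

2.0%

4.3 years = 1569.5 days.
n = 1569.5/278 ≈ 5.6457 half-lives.
Fraction remaining = (1/2)^5.6457 ≈ 0.019975, i.e. 1.9975%.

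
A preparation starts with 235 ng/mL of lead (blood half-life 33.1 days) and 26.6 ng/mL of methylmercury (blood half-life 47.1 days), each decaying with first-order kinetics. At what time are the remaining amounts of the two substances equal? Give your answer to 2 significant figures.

350 days

Set 235·(1/2)^(t/33.1) = 26.6·(1/2)^(t/47.1).
Taking log₂: log₂(235/26.6) = t·(1/33.1 − 1/47.1).
log₂(8.8346) = 3.1432; 1/33.1 − 1/47.1 = 0.0089801.
t = 3.1432 / 0.0089801 ≈ 350.02 days.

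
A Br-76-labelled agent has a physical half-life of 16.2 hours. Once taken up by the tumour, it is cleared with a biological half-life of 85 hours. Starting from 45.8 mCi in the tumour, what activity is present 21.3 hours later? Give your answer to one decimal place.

15.5 mCi

1/t_eff = 1/t_phys + 1/t_biol = 1/16.2 + 1/85 = 0.073493 per hour.
t_eff = 16.2 × 85 / (16.2 + 85) ≈ 13.607 hours.
Remaining = 45.8 × (1/2)^(21.3/13.607) = 45.8 × (1/2)^1.5654 ≈ 15.475 mCi.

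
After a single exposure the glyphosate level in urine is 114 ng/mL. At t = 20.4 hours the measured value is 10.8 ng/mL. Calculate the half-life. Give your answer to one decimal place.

6.0 hours

A/A₀ = 10.8/114 ≈ 0.094737.
n = log₂(10.556) ≈ 3.3999 half-lives elapsed in 20.4 hours.
t½ = 20.4/3.3999 ≈ 6.0001 hours.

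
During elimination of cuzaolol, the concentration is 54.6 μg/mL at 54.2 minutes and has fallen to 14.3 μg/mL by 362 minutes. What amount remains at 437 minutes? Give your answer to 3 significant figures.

Over Δt = 362 − 54.2 = 307.8 minutes, the level fell by a factor of 54.6/14.3 ≈ 3.8182.
n = log₂(3.8182) ≈ 1.9329 half-lives, so t½ = 307.8/1.9329 ≈ 159.24 minutes.
From t = 362 to t = 437: 14.3 × (1/2)^((437−362)/159.24) ≈ 10.317 μg/mL.

10.3 μg/mL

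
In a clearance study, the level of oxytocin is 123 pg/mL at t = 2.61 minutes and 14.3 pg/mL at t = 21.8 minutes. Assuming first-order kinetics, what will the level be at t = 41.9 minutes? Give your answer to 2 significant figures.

Over Δt = 21.8 − 2.61 = 19.19 minutes, the level fell by a factor of 123/14.3 ≈ 8.6014.
n = log₂(8.6014) ≈ 3.1046 half-lives, so t½ = 19.19/3.1046 ≈ 6.1812 minutes.
From t = 21.8 to t = 41.9: 14.3 × (1/2)^((41.9−21.8)/6.1812) ≈ 1.5012 pg/mL.

1.5 pg/mL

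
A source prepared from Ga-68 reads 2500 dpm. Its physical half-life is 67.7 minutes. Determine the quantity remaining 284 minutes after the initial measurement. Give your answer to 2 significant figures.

140 dpm

Number of half-lives: n = 284/67.7 ≈ 4.195.
Remaining = 2500 × (1/2)^4.195 = 2500 × 0.054599 ≈ 136.5 dpm.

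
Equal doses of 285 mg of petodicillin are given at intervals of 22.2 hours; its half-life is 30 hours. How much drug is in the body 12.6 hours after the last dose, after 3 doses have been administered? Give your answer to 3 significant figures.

417 mg

The 3 doses were given 57, 34.8, 12.6 hours ago.
Total = 285·(1/2)^(57/30) + 285·(1/2)^(34.8/30) + 285·(1/2)^(12.6/30)
      = 76.364 + 127.54 + 213.02 ≈ 416.92 mg.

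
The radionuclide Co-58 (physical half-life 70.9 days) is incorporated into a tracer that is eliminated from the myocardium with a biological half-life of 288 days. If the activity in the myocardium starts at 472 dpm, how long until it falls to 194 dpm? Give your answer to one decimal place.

73.0 days

1/t_eff = 1/t_phys + 1/t_biol = 1/70.9 + 1/288 = 0.017577 per day.
t_eff = 70.9 × 288 / (70.9 + 288) ≈ 56.894 days.
n = log₂(472/194) ≈ 1.2827; t = 1.2827 × 56.894 ≈ 72.979 days.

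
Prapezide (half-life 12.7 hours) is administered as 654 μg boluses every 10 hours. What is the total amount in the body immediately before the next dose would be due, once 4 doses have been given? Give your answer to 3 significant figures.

799 μg

The 4 doses were given 40, 30, 20, 10 hours ago.
Total = 654·(1/2)^(40/12.7) + 654·(1/2)^(30/12.7) + 654·(1/2)^(20/12.7) + 654·(1/2)^(10/12.7)
      = 73.697 + 127.2 + 219.54 + 378.92 ≈ 799.36 μg.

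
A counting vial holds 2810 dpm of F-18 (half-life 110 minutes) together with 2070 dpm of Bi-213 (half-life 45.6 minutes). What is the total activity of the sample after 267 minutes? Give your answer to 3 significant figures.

558 dpm

F-18: 2810 × (1/2)^(267/110) = 2810 × (1/2)^2.4273 ≈ 522.43 dpm.
Bi-213: 2070 × (1/2)^(267/45.6) = 2070 × (1/2)^5.8553 ≈ 35.757 dpm.
Total = 522.43 + 35.757 ≈ 558.18 dpm.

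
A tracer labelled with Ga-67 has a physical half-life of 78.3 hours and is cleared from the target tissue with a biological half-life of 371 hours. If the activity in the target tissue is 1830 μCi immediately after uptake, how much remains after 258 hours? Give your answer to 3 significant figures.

115 μCi

1/t_eff = 1/t_phys + 1/t_biol = 1/78.3 + 1/371 = 0.015467 per hour.
t_eff = 78.3 × 371 / (78.3 + 371) ≈ 64.655 hours.
Remaining = 1830 × (1/2)^(258/64.655) = 1830 × (1/2)^3.9904 ≈ 115.14 μCi.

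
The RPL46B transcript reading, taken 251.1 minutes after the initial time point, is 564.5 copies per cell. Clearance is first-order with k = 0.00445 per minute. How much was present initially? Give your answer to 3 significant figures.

t½ = ln 2 / k = 0.69315 / 0.00445 ≈ 155.76 minutes.
Number of half-lives elapsed: n = 251.1/155.76 ≈ 1.6121.
A₀ = A × 2^n = 564.5 × 2^1.6121 = 564.5 × 3.0569 ≈ 1725.6 copies per cell.

1730 copies per cell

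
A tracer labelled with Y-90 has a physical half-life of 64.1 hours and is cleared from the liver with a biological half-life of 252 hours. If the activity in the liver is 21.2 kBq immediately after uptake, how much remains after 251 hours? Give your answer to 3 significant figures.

1/t_eff = 1/t_phys + 1/t_biol = 1/64.1 + 1/252 = 0.019569 per hour.
t_eff = 64.1 × 252 / (64.1 + 252) ≈ 51.102 hours.
Remaining = 21.2 × (1/2)^(251/51.102) = 21.2 × (1/2)^4.9118 ≈ 0.70427 kBq.

0.704 kBq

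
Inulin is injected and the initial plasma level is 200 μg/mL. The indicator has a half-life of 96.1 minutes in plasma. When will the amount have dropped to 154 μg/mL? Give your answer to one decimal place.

36.2 minutes

Fraction remaining = 154/200 ≈ 0.77.
n = log₂(200/154) = ln(1.2987)/ln 2 ≈ 0.37707 half-lives.
t = n × t½ = 0.37707 × 96.1 ≈ 36.236 minutes.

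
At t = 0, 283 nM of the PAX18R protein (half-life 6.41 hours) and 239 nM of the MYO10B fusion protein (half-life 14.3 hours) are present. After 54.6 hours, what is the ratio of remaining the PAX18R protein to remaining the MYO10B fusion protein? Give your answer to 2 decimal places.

0.05

PAX18R protein: 283 × (1/2)^(54.6/6.41) = 283 × (1/2)^8.5179 ≈ 0.77202 nM.
MYO10B fusion protein: 239 × (1/2)^(54.6/14.3) = 239 × (1/2)^3.8182 ≈ 16.944 nM.
Ratio ≈ 0.77202 / 16.944 ≈ 0.045564.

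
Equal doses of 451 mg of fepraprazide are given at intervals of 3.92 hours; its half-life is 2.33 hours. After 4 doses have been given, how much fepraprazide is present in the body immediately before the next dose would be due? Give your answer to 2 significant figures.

The 4 doses were given 15.68, 11.76, 7.84, 3.92 hours ago.
Total = 451·(1/2)^(15.68/2.33) + 451·(1/2)^(11.76/2.33) + 451·(1/2)^(7.84/2.33) + 451·(1/2)^(3.92/2.33)
      = 4.2497 + 13.64 + 43.779 + 140.51 ≈ 202.18 mg.

200 mg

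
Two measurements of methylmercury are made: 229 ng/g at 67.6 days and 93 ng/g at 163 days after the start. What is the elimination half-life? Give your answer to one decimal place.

Over Δt = 163 − 67.6 = 95.4 days, the level fell by a factor of 229/93 ≈ 2.4624.
n = log₂(2.4624) ≈ 1.3 half-lives, so t½ = 95.4/1.3 ≈ 73.382 days.

73.4 days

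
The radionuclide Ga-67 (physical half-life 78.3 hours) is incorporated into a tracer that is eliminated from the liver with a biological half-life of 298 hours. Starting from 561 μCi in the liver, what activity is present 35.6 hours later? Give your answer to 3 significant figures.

1/t_eff = 1/t_phys + 1/t_biol = 1/78.3 + 1/298 = 0.016127 per hour.
t_eff = 78.3 × 298 / (78.3 + 298) ≈ 62.007 hours.
Remaining = 561 × (1/2)^(35.6/62.007) = 561 × (1/2)^0.57412 ≈ 376.82 μCi.

377 μCi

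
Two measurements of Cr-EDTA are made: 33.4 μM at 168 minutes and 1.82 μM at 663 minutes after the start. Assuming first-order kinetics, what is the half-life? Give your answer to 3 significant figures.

118 minutes

Over Δt = 663 − 168 = 495 minutes, the level fell by a factor of 33.4/1.82 ≈ 18.352.
n = log₂(18.352) ≈ 4.1978 half-lives, so t½ = 495/4.1978 ≈ 117.92 minutes.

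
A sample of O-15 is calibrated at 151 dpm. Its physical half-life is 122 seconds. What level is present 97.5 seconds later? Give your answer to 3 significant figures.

86.8 dpm

Number of half-lives: n = 97.5/122 ≈ 0.79918.
Remaining = 151 × (1/2)^0.79918 = 151 × 0.57468 ≈ 86.776 dpm.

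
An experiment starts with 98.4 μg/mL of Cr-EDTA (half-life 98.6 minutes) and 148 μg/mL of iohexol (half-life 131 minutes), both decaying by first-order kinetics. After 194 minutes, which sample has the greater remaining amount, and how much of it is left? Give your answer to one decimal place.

Cr-EDTA: 98.4 × (1/2)^1.9675 ≈ 25.16 μg/mL.
iohexol: 148 × (1/2)^1.4809 ≈ 53.023 μg/mL.
Iohexol has more remaining, at ≈ 53.023 μg/mL.

iohexol, 53.0 μg/mL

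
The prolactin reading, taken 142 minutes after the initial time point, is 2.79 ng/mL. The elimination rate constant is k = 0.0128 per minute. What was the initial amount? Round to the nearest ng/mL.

t½ = ln 2 / k = 0.69315 / 0.0128 ≈ 54.152 minutes.
Number of half-lives elapsed: n = 142/54.152 ≈ 2.6222.
A₀ = A × 2^n = 2.79 × 2^2.6222 = 2.79 × 6.1571 ≈ 17.178 ng/mL.

17 ng/mL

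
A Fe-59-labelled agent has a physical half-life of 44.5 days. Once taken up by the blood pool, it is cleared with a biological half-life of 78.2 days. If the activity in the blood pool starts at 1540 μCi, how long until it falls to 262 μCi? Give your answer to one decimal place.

72.5 days

1/t_eff = 1/t_phys + 1/t_biol = 1/44.5 + 1/78.2 = 0.03526 per day.
t_eff = 44.5 × 78.2 / (44.5 + 78.2) ≈ 28.361 days.
n = log₂(1540/262) ≈ 2.5553; t = 2.5553 × 28.361 ≈ 72.471 days.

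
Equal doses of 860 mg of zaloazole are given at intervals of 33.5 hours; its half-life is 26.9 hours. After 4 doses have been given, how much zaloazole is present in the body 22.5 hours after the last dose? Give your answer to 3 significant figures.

807 mg

The 4 doses were given 123, 89.5, 56, 22.5 hours ago.
Total = 860·(1/2)^(123/26.9) + 860·(1/2)^(89.5/26.9) + 860·(1/2)^(56/26.9) + 860·(1/2)^(22.5/26.9)
      = 36.144 + 85.69 + 203.15 + 481.62 ≈ 806.61 mg.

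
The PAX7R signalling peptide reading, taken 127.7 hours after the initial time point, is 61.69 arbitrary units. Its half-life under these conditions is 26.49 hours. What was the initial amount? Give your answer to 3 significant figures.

Number of half-lives elapsed: n = 127.7/26.49 ≈ 4.8207.
A₀ = A × 2^n = 61.69 × 2^4.8207 = 61.69 × 28.26 ≈ 1743.4 arbitrary units.

1740 arbitrary units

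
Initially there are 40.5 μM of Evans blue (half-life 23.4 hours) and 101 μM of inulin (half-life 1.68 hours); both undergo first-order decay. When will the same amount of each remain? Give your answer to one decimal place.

Set 40.5·(1/2)^(t/23.4) = 101·(1/2)^(t/1.68).
Taking log₂: log₂(40.5/101) = t·(1/23.4 − 1/1.68).
log₂(0.40099) = -1.3184; 1/23.4 − 1/1.68 = -0.5525.
t = -1.3184 / -0.5525 ≈ 2.3862 hours.

2.4 hours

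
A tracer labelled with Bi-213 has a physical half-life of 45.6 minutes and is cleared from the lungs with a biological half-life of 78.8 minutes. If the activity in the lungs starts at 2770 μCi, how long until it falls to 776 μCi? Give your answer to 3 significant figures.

53.0 minutes

1/t_eff = 1/t_phys + 1/t_biol = 1/45.6 + 1/78.8 = 0.03462 per minute.
t_eff = 45.6 × 78.8 / (45.6 + 78.8) ≈ 28.885 minutes.
n = log₂(2770/776) ≈ 1.8358; t = 1.8358 × 28.885 ≈ 53.026 minutes.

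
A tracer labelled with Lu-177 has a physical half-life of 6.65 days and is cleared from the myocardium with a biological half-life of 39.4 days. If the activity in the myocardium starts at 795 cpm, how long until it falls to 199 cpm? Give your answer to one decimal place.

11.4 days

1/t_eff = 1/t_phys + 1/t_biol = 1/6.65 + 1/39.4 = 0.17576 per day.
t_eff = 6.65 × 39.4 / (6.65 + 39.4) ≈ 5.6897 days.
n = log₂(795/199) ≈ 1.9982; t = 1.9982 × 5.6897 ≈ 11.369 days.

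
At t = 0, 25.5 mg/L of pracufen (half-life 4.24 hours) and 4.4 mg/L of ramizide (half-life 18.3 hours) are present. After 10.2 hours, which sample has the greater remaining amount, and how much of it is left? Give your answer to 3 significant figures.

pracufen: 25.5 × (1/2)^2.4057 ≈ 4.8124 mg/L.
ramizide: 4.4 × (1/2)^0.55738 ≈ 2.99 mg/L.
Pracufen has more remaining, at ≈ 4.8124 mg/L.

pracufen, 4.81 mg/L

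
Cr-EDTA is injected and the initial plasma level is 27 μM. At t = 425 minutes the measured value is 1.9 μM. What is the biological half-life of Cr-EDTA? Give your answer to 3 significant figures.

111 minutes

A/A₀ = 1.9/27 ≈ 0.07037.
n = log₂(14.211) ≈ 3.8289 half-lives elapsed in 425 minutes.
t½ = 425/3.8289 ≈ 111 minutes.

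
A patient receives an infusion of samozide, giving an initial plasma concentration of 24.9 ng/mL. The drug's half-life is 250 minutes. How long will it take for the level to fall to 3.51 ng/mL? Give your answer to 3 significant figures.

Fraction remaining = 3.51/24.9 ≈ 0.14096.
n = log₂(24.9/3.51) = ln(7.094)/ln 2 ≈ 2.8266 half-lives.
t = n × t½ = 2.8266 × 250 ≈ 706.65 minutes.

707 minutes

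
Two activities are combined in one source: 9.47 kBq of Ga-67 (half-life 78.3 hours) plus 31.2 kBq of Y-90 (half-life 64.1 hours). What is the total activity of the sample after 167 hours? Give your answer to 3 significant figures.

Ga-67: 9.47 × (1/2)^(167/78.3) = 9.47 × (1/2)^2.1328 ≈ 2.1593 kBq.
Y-90: 31.2 × (1/2)^(167/64.1) = 31.2 × (1/2)^2.6053 ≈ 5.1272 kBq.
Total = 2.1593 + 5.1272 ≈ 7.2865 kBq.

7.29 kBq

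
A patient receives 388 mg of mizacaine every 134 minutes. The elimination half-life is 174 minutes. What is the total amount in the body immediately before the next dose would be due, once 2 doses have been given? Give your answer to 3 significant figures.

The 2 doses were given 268, 134 minutes ago.
Total = 388·(1/2)^(268/174) + 388·(1/2)^(134/174)
      = 133.41 + 227.51 ≈ 360.92 mg.

361 mg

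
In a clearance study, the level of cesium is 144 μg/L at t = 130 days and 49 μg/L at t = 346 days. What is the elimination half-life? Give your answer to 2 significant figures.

Over Δt = 346 − 130 = 216 days, the level fell by a factor of 144/49 ≈ 2.9388.
n = log₂(2.9388) ≈ 1.5552 half-lives, so t½ = 216/1.5552 ≈ 138.89 days.

140 days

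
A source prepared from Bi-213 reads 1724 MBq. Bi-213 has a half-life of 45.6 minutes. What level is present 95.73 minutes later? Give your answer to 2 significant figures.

Number of half-lives: n = 95.73/45.6 ≈ 2.0993.
Remaining = 1724 × (1/2)^2.0993 = 1724 × 0.23336 ≈ 402.32 MBq.

400 MBq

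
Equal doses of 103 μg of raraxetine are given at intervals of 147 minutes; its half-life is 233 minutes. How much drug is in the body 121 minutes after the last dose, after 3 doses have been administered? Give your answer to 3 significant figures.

The 3 doses were given 415, 268, 121 minutes ago.
Total = 103·(1/2)^(415/233) + 103·(1/2)^(268/233) + 103·(1/2)^(121/233)
      = 29.969 + 46.407 + 71.863 ≈ 148.24 μg.

148 μg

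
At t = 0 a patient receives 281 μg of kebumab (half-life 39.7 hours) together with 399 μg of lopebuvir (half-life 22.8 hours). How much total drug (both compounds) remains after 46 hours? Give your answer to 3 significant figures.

kebumab: 281 × (1/2)^(46/39.7) = 281 × (1/2)^1.1587 ≈ 125.87 μg.
lopebuvir: 399 × (1/2)^(46/22.8) = 399 × (1/2)^2.0175 ≈ 98.544 μg.
Total = 125.87 + 98.544 ≈ 224.41 μg.

224 μg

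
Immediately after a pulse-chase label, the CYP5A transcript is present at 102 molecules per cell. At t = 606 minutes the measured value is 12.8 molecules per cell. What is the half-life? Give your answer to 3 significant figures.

202 minutes

A/A₀ = 12.8/102 ≈ 0.12549.
n = log₂(7.9688) ≈ 2.9944 half-lives elapsed in 606 minutes.
t½ = 606/2.9944 ≈ 202.38 minutes.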